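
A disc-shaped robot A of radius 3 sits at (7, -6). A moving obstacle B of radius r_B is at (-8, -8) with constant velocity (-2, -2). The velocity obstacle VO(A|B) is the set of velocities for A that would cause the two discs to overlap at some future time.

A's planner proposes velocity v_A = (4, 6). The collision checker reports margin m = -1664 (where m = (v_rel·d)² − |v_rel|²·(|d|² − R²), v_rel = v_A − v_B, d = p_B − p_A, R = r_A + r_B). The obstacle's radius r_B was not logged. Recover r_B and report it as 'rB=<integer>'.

m = -1664
d = (-15, -2);  v_rel = (6, 8),  |v_rel|² = 100
v_rel×d = (6)·(-2) − (8)·(-15) = 108
since m = R²·100 − 108²:  R² = (11664 + -1664) / 100 = 100
R = √100 = 10  ⇒  r_B = 10 − 3 = 7

rB=7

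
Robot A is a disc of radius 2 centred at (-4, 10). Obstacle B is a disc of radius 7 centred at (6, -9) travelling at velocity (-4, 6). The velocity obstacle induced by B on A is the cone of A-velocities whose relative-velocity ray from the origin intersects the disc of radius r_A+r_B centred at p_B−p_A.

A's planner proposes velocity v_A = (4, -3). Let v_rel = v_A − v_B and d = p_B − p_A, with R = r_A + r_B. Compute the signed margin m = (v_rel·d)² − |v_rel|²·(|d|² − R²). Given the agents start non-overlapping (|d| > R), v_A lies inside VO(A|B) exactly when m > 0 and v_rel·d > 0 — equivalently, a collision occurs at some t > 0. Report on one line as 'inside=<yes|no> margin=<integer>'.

d = (10, -19),  |d|² = 461;  R = 2+7 = 9,  c = 461−9² = 380
v_rel = (8, -9),  |v_rel|² = 145;  v_rel·d = (8)·(10) + (-9)·(-19) = 251
145·t² − 502·t + 380 = 0  ⇒  m = 251² − 145·380 = 7901
m = 7901 > 0,  v_rel·d = 251 > 0  ⇒  inside

inside=yes margin=7901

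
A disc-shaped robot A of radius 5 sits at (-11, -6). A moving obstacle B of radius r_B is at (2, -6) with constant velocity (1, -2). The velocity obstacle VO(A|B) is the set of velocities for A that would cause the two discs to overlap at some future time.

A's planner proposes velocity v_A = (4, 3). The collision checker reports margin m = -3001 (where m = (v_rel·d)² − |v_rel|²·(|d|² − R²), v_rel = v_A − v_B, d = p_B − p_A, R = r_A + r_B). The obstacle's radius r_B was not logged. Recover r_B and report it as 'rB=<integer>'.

m = -3001
d = (13, 0);  v_rel = (3, 5),  |v_rel|² = 34
v_rel×d = (3)·(0) − (5)·(13) = -65
since m = R²·34 − (-65)²:  R² = (4225 + -3001) / 34 = 36
R = √36 = 6  ⇒  r_B = 6 − 5 = 1

rB=1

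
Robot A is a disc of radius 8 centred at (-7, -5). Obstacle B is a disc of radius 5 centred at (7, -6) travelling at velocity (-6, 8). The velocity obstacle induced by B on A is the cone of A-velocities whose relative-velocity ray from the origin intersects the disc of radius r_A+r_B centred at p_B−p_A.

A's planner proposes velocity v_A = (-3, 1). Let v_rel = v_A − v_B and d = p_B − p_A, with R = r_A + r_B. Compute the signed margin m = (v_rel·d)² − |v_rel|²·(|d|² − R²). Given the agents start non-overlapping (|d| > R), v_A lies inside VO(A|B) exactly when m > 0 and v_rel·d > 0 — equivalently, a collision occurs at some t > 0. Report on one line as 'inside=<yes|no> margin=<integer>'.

d = (14, -1),  |d|² = 197;  R = 8+5 = 13,  c = 197−13² = 28
v_rel = (3, -7),  |v_rel|² = 58;  v_rel·d = (3)·(14) + (-7)·(-1) = 49
58·t² − 98·t + 28 = 0  ⇒  m = 49² − 58·28 = 777
m = 777 > 0,  v_rel·d = 49 > 0  ⇒  inside

inside=yes margin=777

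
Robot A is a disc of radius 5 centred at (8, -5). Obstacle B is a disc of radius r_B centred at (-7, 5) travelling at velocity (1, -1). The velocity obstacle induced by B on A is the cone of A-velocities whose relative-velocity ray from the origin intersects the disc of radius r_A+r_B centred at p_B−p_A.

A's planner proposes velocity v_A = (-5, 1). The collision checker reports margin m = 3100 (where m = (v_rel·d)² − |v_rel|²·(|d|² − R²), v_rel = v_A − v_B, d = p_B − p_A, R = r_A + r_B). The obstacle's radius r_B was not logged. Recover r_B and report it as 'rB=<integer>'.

m = 3100
d = (-15, 10);  v_rel = (-6, 2),  |v_rel|² = 40
v_rel×d = (-6)·(10) − (2)·(-15) = -30
since m = R²·40 − (-30)²:  R² = (900 + 3100) / 40 = 100
R = √100 = 10  ⇒  r_B = 10 − 5 = 5

rB=5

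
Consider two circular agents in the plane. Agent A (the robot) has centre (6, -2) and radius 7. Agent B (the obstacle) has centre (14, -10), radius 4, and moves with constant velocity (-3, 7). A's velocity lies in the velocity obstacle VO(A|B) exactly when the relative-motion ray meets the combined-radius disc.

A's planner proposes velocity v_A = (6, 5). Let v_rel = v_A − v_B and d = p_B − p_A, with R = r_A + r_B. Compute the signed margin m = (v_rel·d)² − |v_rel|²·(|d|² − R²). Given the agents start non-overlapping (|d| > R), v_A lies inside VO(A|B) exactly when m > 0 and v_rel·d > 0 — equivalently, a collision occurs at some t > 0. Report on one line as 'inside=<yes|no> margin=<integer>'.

d = (8, -8),  |d|² = 128;  R = 7+4 = 11,  c = 128−11² = 7
v_rel = (9, -2),  |v_rel|² = 85;  v_rel·d = (9)·(8) + (-2)·(-8) = 88
85·t² − 176·t + 7 = 0  ⇒  m = 88² − 85·7 = 7149
m = 7149 > 0,  v_rel·d = 88 > 0  ⇒  inside

inside=yes margin=7149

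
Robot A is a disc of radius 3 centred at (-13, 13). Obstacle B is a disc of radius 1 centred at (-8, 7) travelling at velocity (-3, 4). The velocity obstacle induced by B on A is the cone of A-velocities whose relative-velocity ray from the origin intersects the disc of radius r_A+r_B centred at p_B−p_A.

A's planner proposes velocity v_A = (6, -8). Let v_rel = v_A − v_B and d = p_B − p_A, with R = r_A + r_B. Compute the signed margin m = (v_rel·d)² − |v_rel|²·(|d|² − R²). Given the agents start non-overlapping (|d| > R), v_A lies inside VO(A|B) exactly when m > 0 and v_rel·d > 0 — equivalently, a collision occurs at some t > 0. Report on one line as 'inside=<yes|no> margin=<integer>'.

d = (5, -6),  |d|² = 61;  R = 3+1 = 4,  c = 61−4² = 45
v_rel = (9, -12),  |v_rel|² = 225;  v_rel·d = (9)·(5) + (-12)·(-6) = 117
225·t² − 234·t + 45 = 0  ⇒  m = 117² − 225·45 = 3564
m = 3564 > 0,  v_rel·d = 117 > 0  ⇒  inside

inside=yes margin=3564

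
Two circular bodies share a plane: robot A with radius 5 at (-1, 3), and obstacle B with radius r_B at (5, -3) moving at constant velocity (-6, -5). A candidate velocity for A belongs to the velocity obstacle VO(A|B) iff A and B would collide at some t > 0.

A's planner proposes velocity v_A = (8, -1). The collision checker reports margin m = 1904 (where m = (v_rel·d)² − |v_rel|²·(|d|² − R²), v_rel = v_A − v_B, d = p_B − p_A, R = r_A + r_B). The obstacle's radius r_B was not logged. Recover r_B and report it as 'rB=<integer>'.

m = 1904
d = (6, -6);  v_rel = (14, 4),  |v_rel|² = 212
v_rel×d = (14)·(-6) − (4)·(6) = -108
since m = R²·212 − (-108)²:  R² = (11664 + 1904) / 212 = 64
R = √64 = 8  ⇒  r_B = 8 − 5 = 3

rB=3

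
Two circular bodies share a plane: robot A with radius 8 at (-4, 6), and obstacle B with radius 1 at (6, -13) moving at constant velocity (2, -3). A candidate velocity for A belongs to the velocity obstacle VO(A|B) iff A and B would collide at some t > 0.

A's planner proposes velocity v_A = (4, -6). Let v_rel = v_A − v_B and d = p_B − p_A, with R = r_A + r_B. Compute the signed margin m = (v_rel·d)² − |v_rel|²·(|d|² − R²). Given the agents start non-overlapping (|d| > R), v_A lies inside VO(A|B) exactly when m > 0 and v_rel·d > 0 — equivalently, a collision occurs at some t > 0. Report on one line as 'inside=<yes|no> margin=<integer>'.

d = (10, -19),  |d|² = 461;  R = 8+1 = 9,  c = 461−9² = 380
v_rel = (2, -3),  |v_rel|² = 13;  v_rel·d = (2)·(10) + (-3)·(-19) = 77
13·t² − 154·t + 380 = 0  ⇒  m = 77² − 13·380 = 989
m = 989 > 0,  v_rel·d = 77 > 0  ⇒  inside

inside=yes margin=989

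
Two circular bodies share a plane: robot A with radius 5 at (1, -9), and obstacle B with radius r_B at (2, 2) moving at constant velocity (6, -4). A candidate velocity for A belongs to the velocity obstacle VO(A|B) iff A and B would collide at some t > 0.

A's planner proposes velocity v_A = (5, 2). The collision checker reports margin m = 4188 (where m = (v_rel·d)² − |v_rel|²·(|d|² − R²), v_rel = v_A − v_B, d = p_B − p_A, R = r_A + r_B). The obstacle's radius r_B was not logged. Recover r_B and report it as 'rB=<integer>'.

m = 4188
d = (1, 11);  v_rel = (-1, 6),  |v_rel|² = 37
v_rel×d = (-1)·(11) − (6)·(1) = -17
since m = R²·37 − (-17)²:  R² = (289 + 4188) / 37 = 121
R = √121 = 11  ⇒  r_B = 11 − 5 = 6

rB=6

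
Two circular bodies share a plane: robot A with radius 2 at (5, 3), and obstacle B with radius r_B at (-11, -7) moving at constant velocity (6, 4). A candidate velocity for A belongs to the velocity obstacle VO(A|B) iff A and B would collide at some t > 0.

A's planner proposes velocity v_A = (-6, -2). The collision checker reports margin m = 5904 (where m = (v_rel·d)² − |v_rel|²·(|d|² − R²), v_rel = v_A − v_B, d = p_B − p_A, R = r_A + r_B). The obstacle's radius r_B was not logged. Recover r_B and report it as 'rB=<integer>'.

m = 5904
d = (-16, -10);  v_rel = (-12, -6),  |v_rel|² = 180
v_rel×d = (-12)·(-10) − (-6)·(-16) = 24
since m = R²·180 − 24²:  R² = (576 + 5904) / 180 = 36
R = √36 = 6  ⇒  r_B = 6 − 2 = 4

rB=4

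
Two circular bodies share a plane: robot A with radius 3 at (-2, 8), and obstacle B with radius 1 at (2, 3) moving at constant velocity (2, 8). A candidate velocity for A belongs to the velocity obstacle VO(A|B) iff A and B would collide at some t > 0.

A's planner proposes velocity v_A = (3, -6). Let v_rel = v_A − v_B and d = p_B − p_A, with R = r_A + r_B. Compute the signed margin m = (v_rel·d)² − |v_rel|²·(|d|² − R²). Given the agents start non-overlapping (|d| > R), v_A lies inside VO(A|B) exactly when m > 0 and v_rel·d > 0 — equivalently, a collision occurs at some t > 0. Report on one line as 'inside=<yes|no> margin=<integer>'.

d = (4, -5),  |d|² = 41;  R = 3+1 = 4,  c = 41−4² = 25
v_rel = (1, -14),  |v_rel|² = 197;  v_rel·d = (1)·(4) + (-14)·(-5) = 74
197·t² − 148·t + 25 = 0  ⇒  m = 74² − 197·25 = 551
m = 551 > 0,  v_rel·d = 74 > 0  ⇒  inside

inside=yes margin=551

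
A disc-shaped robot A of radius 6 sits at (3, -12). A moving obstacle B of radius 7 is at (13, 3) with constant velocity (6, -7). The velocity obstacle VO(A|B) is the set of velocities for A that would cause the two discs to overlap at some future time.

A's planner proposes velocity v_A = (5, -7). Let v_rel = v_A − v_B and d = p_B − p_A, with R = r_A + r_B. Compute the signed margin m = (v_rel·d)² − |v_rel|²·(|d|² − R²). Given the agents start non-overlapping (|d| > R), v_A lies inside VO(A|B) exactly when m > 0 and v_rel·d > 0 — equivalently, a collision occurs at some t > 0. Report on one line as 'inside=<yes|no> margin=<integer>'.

d = (10, 15),  |d|² = 325;  R = 6+7 = 13,  c = 325−13² = 156
v_rel = (-1, 0),  |v_rel|² = 1;  v_rel·d = (-1)·(10) + (0)·(15) = -10
1·t² + 20·t + 156 = 0  ⇒  m = (-10)² − 1·156 = -56
m = -56 < 0,  v_rel·d = -10 < 0  ⇒  outside

inside=no margin=-56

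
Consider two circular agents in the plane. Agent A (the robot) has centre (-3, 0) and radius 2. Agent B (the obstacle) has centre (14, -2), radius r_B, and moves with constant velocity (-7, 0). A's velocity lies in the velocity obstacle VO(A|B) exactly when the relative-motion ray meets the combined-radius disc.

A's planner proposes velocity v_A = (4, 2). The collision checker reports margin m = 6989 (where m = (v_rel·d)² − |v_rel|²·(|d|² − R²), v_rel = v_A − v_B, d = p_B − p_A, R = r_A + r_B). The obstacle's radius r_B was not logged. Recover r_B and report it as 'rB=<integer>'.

m = 6989
d = (17, -2);  v_rel = (11, 2),  |v_rel|² = 125
v_rel×d = (11)·(-2) − (2)·(17) = -56
since m = R²·125 − (-56)²:  R² = (3136 + 6989) / 125 = 81
R = √81 = 9  ⇒  r_B = 9 − 2 = 7

rB=7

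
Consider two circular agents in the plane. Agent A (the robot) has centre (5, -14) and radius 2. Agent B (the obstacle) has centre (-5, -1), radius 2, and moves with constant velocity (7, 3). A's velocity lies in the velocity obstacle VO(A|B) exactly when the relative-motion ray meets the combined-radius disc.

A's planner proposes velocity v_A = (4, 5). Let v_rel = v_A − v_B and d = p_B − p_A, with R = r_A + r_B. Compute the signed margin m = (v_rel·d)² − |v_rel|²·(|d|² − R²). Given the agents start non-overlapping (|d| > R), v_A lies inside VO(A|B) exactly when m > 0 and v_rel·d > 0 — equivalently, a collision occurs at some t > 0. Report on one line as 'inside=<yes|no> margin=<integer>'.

d = (-10, 13),  |d|² = 269;  R = 2+2 = 4,  c = 269−4² = 253
v_rel = (-3, 2),  |v_rel|² = 13;  v_rel·d = (-3)·(-10) + (2)·(13) = 56
13·t² − 112·t + 253 = 0  ⇒  m = 56² − 13·253 = -153
m = -153 < 0,  v_rel·d = 56 > 0  ⇒  outside

inside=no margin=-153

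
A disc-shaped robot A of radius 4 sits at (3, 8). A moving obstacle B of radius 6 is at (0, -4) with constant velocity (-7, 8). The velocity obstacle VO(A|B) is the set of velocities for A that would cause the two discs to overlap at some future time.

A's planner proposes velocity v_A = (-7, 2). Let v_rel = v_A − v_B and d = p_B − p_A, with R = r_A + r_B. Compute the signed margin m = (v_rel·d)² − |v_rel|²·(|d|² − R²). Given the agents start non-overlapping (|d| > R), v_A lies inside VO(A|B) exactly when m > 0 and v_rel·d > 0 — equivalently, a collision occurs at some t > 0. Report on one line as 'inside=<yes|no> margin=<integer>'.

d = (-3, -12),  |d|² = 153;  R = 4+6 = 10,  c = 153−10² = 53
v_rel = (0, -6),  |v_rel|² = 36;  v_rel·d = (0)·(-3) + (-6)·(-12) = 72
36·t² − 144·t + 53 = 0  ⇒  m = 72² − 36·53 = 3276
m = 3276 > 0,  v_rel·d = 72 > 0  ⇒  inside

inside=yes margin=3276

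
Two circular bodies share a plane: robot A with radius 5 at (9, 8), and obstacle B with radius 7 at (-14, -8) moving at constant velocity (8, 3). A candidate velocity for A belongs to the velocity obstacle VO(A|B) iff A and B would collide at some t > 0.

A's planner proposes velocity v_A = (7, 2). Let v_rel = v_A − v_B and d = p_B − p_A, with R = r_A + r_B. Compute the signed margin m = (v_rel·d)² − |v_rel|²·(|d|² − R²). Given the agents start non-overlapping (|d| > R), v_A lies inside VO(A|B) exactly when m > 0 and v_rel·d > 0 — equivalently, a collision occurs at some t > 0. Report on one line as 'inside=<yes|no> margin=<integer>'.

d = (-23, -16),  |d|² = 785;  R = 5+7 = 12,  c = 785−12² = 641
v_rel = (-1, -1),  |v_rel|² = 2;  v_rel·d = (-1)·(-23) + (-1)·(-16) = 39
2·t² − 78·t + 641 = 0  ⇒  m = 39² − 2·641 = 239
m = 239 > 0,  v_rel·d = 39 > 0  ⇒  inside

inside=yes margin=239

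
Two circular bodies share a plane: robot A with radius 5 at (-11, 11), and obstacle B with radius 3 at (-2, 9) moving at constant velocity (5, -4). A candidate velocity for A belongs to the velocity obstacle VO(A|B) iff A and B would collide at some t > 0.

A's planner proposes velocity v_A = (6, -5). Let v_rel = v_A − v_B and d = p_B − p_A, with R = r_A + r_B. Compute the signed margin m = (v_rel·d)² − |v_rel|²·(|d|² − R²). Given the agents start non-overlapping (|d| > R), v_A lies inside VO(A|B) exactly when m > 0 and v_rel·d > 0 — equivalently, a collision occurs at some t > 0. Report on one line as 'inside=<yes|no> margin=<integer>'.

d = (9, -2),  |d|² = 85;  R = 5+3 = 8,  c = 85−8² = 21
v_rel = (1, -1),  |v_rel|² = 2;  v_rel·d = (1)·(9) + (-1)·(-2) = 11
2·t² − 22·t + 21 = 0  ⇒  m = 11² − 2·21 = 79
m = 79 > 0,  v_rel·d = 11 > 0  ⇒  inside

inside=yes margin=79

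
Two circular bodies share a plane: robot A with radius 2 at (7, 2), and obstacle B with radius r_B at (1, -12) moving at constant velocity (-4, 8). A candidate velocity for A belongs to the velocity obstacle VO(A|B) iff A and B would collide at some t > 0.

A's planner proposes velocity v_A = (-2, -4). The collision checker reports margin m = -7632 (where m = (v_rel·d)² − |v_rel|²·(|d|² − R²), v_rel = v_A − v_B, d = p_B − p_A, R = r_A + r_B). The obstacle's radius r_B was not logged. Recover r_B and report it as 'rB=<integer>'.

m = -7632
d = (-6, -14);  v_rel = (2, -12),  |v_rel|² = 148
v_rel×d = (2)·(-14) − (-12)·(-6) = -100
since m = R²·148 − (-100)²:  R² = (10000 + -7632) / 148 = 16
R = √16 = 4  ⇒  r_B = 4 − 2 = 2

rB=2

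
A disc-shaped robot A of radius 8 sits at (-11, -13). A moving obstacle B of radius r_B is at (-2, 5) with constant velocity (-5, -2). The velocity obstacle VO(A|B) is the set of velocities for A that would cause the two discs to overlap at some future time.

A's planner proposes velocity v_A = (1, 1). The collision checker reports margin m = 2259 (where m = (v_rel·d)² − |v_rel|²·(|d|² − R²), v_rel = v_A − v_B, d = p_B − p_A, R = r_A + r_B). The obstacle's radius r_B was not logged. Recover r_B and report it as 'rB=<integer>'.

m = 2259
d = (9, 18);  v_rel = (6, 3),  |v_rel|² = 45
v_rel×d = (6)·(18) − (3)·(9) = 81
since m = R²·45 − 81²:  R² = (6561 + 2259) / 45 = 196
R = √196 = 14  ⇒  r_B = 14 − 8 = 6

rB=6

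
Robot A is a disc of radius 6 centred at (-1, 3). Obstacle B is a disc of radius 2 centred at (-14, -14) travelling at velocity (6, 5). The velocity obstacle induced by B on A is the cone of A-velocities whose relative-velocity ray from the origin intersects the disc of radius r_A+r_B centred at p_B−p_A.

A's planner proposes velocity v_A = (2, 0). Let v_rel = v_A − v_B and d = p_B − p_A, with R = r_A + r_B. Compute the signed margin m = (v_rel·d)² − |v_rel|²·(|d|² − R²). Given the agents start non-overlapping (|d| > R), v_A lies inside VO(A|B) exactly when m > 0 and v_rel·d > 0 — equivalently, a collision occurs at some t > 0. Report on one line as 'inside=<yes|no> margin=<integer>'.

d = (-13, -17),  |d|² = 458;  R = 6+2 = 8,  c = 458−8² = 394
v_rel = (-4, -5),  |v_rel|² = 41;  v_rel·d = (-4)·(-13) + (-5)·(-17) = 137
41·t² − 274·t + 394 = 0  ⇒  m = 137² − 41·394 = 2615
m = 2615 > 0,  v_rel·d = 137 > 0  ⇒  inside

inside=yes margin=2615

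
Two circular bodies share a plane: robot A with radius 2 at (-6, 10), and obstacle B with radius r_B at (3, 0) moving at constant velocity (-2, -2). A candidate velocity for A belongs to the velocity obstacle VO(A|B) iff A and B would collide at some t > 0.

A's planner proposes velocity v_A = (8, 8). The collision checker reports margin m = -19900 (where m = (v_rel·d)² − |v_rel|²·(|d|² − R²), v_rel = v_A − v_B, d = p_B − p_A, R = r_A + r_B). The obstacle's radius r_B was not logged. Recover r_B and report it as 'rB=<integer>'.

m = -19900
d = (9, -10);  v_rel = (10, 10),  |v_rel|² = 200
v_rel×d = (10)·(-10) − (10)·(9) = -190
since m = R²·200 − (-190)²:  R² = (36100 + -19900) / 200 = 81
R = √81 = 9  ⇒  r_B = 9 − 2 = 7

rB=7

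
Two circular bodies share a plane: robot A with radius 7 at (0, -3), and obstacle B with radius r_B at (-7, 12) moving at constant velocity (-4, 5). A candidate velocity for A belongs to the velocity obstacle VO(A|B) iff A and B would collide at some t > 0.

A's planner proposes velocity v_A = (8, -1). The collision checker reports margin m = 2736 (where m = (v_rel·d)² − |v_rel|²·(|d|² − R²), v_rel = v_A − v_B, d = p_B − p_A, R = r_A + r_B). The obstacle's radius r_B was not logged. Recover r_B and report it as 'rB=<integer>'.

m = 2736
d = (-7, 15);  v_rel = (12, -6),  |v_rel|² = 180
v_rel×d = (12)·(15) − (-6)·(-7) = 138
since m = R²·180 − 138²:  R² = (19044 + 2736) / 180 = 121
R = √121 = 11  ⇒  r_B = 11 − 7 = 4

rB=4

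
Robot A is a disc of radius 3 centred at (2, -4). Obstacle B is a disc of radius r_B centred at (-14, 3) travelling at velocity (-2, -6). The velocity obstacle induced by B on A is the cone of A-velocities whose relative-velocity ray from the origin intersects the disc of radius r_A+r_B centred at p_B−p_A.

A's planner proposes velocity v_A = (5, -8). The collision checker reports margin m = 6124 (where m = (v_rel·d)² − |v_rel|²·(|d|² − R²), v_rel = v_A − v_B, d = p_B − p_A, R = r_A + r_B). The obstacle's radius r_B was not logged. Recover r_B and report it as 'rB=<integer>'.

m = 6124
d = (-16, 7);  v_rel = (7, -2),  |v_rel|² = 53
v_rel×d = (7)·(7) − (-2)·(-16) = 17
since m = R²·53 − 17²:  R² = (289 + 6124) / 53 = 121
R = √121 = 11  ⇒  r_B = 11 − 3 = 8

rB=8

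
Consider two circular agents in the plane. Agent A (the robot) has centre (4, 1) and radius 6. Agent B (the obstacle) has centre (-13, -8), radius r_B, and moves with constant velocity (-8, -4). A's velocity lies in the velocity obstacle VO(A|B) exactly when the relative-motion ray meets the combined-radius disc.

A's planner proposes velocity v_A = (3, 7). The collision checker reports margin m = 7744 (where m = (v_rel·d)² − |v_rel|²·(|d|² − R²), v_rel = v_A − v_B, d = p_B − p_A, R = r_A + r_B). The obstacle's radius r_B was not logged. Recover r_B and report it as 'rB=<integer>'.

m = 7744
d = (-17, -9);  v_rel = (11, 11),  |v_rel|² = 242
v_rel×d = (11)·(-9) − (11)·(-17) = 88
since m = R²·242 − 88²:  R² = (7744 + 7744) / 242 = 64
R = √64 = 8  ⇒  r_B = 8 − 6 = 2

rB=2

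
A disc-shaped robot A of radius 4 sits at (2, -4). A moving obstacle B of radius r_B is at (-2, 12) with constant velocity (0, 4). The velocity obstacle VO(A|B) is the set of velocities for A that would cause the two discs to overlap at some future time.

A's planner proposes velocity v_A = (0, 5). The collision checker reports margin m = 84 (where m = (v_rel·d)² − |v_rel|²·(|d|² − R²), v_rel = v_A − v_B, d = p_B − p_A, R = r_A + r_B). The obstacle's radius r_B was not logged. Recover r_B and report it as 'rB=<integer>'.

m = 84
d = (-4, 16);  v_rel = (0, 1),  |v_rel|² = 1
v_rel×d = (0)·(16) − (1)·(-4) = 4
since m = R²·1 − 4²:  R² = (16 + 84) / 1 = 100
R = √100 = 10  ⇒  r_B = 10 − 4 = 6

rB=6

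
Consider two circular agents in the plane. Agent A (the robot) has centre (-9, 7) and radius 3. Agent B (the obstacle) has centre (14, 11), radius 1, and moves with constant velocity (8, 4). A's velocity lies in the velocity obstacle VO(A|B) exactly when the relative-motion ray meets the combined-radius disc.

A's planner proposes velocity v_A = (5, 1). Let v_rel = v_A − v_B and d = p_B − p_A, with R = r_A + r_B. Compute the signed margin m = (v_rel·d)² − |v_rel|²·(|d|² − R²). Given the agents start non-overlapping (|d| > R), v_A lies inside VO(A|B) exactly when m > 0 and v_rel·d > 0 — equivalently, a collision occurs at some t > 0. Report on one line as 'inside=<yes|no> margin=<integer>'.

d = (23, 4),  |d|² = 545;  R = 3+1 = 4,  c = 545−4² = 529
v_rel = (-3, -3),  |v_rel|² = 18;  v_rel·d = (-3)·(23) + (-3)·(4) = -81
18·t² + 162·t + 529 = 0  ⇒  m = (-81)² − 18·529 = -2961
m = -2961 < 0,  v_rel·d = -81 < 0  ⇒  outside

inside=no margin=-2961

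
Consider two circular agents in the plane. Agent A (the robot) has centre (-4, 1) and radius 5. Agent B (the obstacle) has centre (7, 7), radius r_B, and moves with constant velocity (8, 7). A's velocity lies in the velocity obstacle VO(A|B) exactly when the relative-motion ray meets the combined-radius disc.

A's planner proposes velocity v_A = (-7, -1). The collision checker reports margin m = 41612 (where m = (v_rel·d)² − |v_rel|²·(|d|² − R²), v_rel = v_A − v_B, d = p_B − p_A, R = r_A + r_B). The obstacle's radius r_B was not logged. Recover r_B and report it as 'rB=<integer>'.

m = 41612
d = (11, 6);  v_rel = (-15, -8),  |v_rel|² = 289
v_rel×d = (-15)·(6) − (-8)·(11) = -2
since m = R²·289 − (-2)²:  R² = (4 + 41612) / 289 = 144
R = √144 = 12  ⇒  r_B = 12 − 5 = 7

rB=7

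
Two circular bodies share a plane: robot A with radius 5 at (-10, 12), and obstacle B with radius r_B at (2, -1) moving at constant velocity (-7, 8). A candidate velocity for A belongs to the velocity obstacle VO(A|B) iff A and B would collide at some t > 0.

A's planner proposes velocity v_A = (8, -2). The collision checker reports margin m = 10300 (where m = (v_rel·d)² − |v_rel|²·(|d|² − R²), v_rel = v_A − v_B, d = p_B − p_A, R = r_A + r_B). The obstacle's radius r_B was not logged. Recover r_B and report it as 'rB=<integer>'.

m = 10300
d = (12, -13);  v_rel = (15, -10),  |v_rel|² = 325
v_rel×d = (15)·(-13) − (-10)·(12) = -75
since m = R²·325 − (-75)²:  R² = (5625 + 10300) / 325 = 49
R = √49 = 7  ⇒  r_B = 7 − 5 = 2

rB=2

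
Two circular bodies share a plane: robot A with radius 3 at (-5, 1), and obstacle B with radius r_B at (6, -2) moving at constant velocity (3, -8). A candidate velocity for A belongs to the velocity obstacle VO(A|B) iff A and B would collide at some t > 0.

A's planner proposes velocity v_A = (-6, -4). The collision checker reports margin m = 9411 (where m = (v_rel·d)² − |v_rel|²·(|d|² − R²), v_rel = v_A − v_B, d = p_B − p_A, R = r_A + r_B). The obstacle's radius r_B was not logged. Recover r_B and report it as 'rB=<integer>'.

m = 9411
d = (11, -3);  v_rel = (-9, 4),  |v_rel|² = 97
v_rel×d = (-9)·(-3) − (4)·(11) = -17
since m = R²·97 − (-17)²:  R² = (289 + 9411) / 97 = 100
R = √100 = 10  ⇒  r_B = 10 − 3 = 7

rB=7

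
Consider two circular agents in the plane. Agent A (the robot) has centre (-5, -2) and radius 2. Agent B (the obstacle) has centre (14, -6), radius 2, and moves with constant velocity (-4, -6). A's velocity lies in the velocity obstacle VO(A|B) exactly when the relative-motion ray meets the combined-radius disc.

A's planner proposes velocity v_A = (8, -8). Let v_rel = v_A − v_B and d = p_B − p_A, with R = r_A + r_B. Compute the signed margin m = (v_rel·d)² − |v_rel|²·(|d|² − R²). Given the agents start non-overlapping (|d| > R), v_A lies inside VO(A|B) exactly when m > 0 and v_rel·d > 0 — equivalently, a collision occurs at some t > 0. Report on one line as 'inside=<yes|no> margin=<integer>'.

d = (19, -4),  |d|² = 377;  R = 2+2 = 4,  c = 377−4² = 361
v_rel = (12, -2),  |v_rel|² = 148;  v_rel·d = (12)·(19) + (-2)·(-4) = 236
148·t² − 472·t + 361 = 0  ⇒  m = 236² − 148·361 = 2268
m = 2268 > 0,  v_rel·d = 236 > 0  ⇒  inside

inside=yes margin=2268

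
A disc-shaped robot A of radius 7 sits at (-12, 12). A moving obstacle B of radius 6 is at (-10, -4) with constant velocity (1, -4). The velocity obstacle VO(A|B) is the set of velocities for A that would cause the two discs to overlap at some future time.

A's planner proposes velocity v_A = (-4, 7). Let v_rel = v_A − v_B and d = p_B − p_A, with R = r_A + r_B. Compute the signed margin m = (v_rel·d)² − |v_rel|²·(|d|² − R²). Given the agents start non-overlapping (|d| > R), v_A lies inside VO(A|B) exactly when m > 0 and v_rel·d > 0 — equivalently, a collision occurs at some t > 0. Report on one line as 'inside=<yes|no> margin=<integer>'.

d = (2, -16),  |d|² = 260;  R = 7+6 = 13,  c = 260−13² = 91
v_rel = (-5, 11),  |v_rel|² = 146;  v_rel·d = (-5)·(2) + (11)·(-16) = -186
146·t² + 372·t + 91 = 0  ⇒  m = (-186)² − 146·91 = 21310
m = 21310 > 0,  v_rel·d = -186 < 0  ⇒  outside

inside=no margin=21310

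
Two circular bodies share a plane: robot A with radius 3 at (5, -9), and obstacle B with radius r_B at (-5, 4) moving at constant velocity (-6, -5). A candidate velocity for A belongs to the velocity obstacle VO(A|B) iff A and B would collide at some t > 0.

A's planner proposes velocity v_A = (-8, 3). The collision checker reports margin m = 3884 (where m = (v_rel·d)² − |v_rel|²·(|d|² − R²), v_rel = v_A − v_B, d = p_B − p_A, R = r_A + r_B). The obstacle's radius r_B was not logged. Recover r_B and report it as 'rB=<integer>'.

m = 3884
d = (-10, 13);  v_rel = (-2, 8),  |v_rel|² = 68
v_rel×d = (-2)·(13) − (8)·(-10) = 54
since m = R²·68 − 54²:  R² = (2916 + 3884) / 68 = 100
R = √100 = 10  ⇒  r_B = 10 − 3 = 7

rB=7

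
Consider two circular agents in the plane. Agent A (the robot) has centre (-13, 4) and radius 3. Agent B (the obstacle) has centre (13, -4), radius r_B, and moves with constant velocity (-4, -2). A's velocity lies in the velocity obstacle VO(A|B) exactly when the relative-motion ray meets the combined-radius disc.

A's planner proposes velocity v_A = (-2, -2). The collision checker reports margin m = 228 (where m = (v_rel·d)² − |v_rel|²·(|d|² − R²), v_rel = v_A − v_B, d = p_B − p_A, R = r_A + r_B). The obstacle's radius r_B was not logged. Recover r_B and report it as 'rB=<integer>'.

m = 228
d = (26, -8);  v_rel = (2, 0),  |v_rel|² = 4
v_rel×d = (2)·(-8) − (0)·(26) = -16
since m = R²·4 − (-16)²:  R² = (256 + 228) / 4 = 121
R = √121 = 11  ⇒  r_B = 11 − 3 = 8

rB=8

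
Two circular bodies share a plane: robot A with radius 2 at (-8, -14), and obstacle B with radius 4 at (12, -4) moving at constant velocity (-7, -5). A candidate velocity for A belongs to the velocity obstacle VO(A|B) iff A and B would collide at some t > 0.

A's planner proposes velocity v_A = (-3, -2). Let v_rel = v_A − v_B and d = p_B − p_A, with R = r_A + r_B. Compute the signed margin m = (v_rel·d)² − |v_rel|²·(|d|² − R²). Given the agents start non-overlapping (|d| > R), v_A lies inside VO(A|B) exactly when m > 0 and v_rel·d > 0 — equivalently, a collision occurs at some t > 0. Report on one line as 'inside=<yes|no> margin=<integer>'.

d = (20, 10),  |d|² = 500;  R = 2+4 = 6,  c = 500−6² = 464
v_rel = (4, 3),  |v_rel|² = 25;  v_rel·d = (4)·(20) + (3)·(10) = 110
25·t² − 220·t + 464 = 0  ⇒  m = 110² − 25·464 = 500
m = 500 > 0,  v_rel·d = 110 > 0  ⇒  inside

inside=yes margin=500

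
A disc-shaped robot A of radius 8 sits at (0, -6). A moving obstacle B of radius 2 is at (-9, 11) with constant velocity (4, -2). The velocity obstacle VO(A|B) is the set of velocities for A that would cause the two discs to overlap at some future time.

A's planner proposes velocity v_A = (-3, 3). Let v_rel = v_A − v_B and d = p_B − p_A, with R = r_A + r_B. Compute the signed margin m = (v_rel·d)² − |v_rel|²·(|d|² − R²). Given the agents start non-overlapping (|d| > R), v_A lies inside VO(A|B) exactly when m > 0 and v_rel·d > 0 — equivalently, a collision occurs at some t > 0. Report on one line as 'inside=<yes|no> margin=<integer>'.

d = (-9, 17),  |d|² = 370;  R = 8+2 = 10,  c = 370−10² = 270
v_rel = (-7, 5),  |v_rel|² = 74;  v_rel·d = (-7)·(-9) + (5)·(17) = 148
74·t² − 296·t + 270 = 0  ⇒  m = 148² − 74·270 = 1924
m = 1924 > 0,  v_rel·d = 148 > 0  ⇒  inside

inside=yes margin=1924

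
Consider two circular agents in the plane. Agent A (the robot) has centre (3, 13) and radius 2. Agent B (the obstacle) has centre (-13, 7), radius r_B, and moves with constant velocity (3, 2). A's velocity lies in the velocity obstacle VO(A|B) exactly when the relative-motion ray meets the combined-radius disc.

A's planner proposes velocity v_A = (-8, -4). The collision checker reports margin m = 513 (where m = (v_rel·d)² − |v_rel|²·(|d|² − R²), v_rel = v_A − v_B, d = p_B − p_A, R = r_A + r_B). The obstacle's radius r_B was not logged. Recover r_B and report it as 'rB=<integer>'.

m = 513
d = (-16, -6);  v_rel = (-11, -6),  |v_rel|² = 157
v_rel×d = (-11)·(-6) − (-6)·(-16) = -30
since m = R²·157 − (-30)²:  R² = (900 + 513) / 157 = 9
R = √9 = 3  ⇒  r_B = 3 − 2 = 1

rB=1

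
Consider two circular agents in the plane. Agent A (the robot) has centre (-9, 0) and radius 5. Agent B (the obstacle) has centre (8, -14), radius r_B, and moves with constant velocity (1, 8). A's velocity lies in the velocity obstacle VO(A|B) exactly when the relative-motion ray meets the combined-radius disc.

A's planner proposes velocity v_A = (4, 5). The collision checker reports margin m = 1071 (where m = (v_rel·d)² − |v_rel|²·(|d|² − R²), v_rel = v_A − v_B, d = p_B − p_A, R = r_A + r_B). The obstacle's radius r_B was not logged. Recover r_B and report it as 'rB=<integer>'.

m = 1071
d = (17, -14);  v_rel = (3, -3),  |v_rel|² = 18
v_rel×d = (3)·(-14) − (-3)·(17) = 9
since m = R²·18 − 9²:  R² = (81 + 1071) / 18 = 64
R = √64 = 8  ⇒  r_B = 8 − 5 = 3

rB=3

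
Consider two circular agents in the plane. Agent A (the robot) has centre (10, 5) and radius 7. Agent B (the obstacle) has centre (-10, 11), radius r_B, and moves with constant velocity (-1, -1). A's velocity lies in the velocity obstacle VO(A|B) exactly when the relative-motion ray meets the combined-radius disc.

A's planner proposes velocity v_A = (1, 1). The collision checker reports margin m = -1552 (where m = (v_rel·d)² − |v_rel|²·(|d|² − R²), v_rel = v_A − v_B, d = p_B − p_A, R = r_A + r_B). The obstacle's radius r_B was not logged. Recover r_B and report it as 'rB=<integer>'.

m = -1552
d = (-20, 6);  v_rel = (2, 2),  |v_rel|² = 8
v_rel×d = (2)·(6) − (2)·(-20) = 52
since m = R²·8 − 52²:  R² = (2704 + -1552) / 8 = 144
R = √144 = 12  ⇒  r_B = 12 − 7 = 5

rB=5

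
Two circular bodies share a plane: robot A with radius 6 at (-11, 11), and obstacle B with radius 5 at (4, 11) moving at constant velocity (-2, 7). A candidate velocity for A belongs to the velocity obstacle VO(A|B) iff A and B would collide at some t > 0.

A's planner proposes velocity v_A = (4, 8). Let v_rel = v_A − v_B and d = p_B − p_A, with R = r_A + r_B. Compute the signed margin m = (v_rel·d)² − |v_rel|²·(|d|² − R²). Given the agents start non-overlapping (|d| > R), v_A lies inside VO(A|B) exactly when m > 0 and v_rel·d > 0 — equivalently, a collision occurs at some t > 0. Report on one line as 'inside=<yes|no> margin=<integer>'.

d = (15, 0),  |d|² = 225;  R = 6+5 = 11,  c = 225−11² = 104
v_rel = (6, 1),  |v_rel|² = 37;  v_rel·d = (6)·(15) + (1)·(0) = 90
37·t² − 180·t + 104 = 0  ⇒  m = 90² − 37·104 = 4252
m = 4252 > 0,  v_rel·d = 90 > 0  ⇒  inside

inside=yes margin=4252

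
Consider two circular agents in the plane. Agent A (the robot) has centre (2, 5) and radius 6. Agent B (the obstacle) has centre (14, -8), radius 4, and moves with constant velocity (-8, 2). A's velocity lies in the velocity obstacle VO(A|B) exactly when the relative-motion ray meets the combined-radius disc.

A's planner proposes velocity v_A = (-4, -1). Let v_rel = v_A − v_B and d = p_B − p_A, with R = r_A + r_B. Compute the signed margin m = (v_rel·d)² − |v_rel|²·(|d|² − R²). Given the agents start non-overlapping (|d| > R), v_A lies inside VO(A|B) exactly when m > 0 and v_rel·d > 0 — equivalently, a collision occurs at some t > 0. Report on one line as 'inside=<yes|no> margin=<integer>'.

d = (12, -13),  |d|² = 313;  R = 6+4 = 10,  c = 313−10² = 213
v_rel = (4, -3),  |v_rel|² = 25;  v_rel·d = (4)·(12) + (-3)·(-13) = 87
25·t² − 174·t + 213 = 0  ⇒  m = 87² − 25·213 = 2244
m = 2244 > 0,  v_rel·d = 87 > 0  ⇒  inside

inside=yes margin=2244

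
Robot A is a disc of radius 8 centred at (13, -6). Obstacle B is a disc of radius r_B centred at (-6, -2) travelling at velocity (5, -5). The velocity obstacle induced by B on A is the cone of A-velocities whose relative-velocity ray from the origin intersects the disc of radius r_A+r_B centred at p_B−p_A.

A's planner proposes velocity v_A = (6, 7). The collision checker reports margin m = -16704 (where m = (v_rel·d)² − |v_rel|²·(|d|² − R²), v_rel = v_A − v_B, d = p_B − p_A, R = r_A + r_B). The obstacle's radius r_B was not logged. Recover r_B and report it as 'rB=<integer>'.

m = -16704
d = (-19, 4);  v_rel = (1, 12),  |v_rel|² = 145
v_rel×d = (1)·(4) − (12)·(-19) = 232
since m = R²·145 − 232²:  R² = (53824 + -16704) / 145 = 256
R = √256 = 16  ⇒  r_B = 16 − 8 = 8

rB=8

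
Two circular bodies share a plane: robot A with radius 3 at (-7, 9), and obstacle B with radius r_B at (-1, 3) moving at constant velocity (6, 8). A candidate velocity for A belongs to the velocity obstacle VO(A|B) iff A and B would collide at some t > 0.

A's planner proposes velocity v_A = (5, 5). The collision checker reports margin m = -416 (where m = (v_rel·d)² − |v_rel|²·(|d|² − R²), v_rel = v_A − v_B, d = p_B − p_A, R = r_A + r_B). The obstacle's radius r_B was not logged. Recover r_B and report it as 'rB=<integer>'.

m = -416
d = (6, -6);  v_rel = (-1, -3),  |v_rel|² = 10
v_rel×d = (-1)·(-6) − (-3)·(6) = 24
since m = R²·10 − 24²:  R² = (576 + -416) / 10 = 16
R = √16 = 4  ⇒  r_B = 4 − 3 = 1

rB=1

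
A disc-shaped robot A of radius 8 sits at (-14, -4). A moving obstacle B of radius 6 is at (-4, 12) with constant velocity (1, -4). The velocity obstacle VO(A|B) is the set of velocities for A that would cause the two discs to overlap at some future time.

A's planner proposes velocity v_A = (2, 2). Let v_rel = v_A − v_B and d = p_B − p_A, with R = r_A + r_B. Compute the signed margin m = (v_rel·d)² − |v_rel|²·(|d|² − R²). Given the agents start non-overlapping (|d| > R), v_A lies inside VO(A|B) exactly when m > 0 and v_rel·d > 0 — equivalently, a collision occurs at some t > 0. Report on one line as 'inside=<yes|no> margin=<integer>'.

d = (10, 16),  |d|² = 356;  R = 8+6 = 14,  c = 356−14² = 160
v_rel = (1, 6),  |v_rel|² = 37;  v_rel·d = (1)·(10) + (6)·(16) = 106
37·t² − 212·t + 160 = 0  ⇒  m = 106² − 37·160 = 5316
m = 5316 > 0,  v_rel·d = 106 > 0  ⇒  inside

inside=yes margin=5316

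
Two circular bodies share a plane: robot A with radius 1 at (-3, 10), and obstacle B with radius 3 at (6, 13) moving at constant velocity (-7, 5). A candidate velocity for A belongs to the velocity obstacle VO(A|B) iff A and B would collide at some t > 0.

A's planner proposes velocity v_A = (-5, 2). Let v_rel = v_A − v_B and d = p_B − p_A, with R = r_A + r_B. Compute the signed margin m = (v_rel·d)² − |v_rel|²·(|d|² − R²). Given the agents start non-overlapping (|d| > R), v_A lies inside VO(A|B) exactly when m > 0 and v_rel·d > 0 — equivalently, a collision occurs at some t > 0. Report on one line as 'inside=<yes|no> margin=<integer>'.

d = (9, 3),  |d|² = 90;  R = 1+3 = 4,  c = 90−4² = 74
v_rel = (2, -3),  |v_rel|² = 13;  v_rel·d = (2)·(9) + (-3)·(3) = 9
13·t² − 18·t + 74 = 0  ⇒  m = 9² − 13·74 = -881
m = -881 < 0,  v_rel·d = 9 > 0  ⇒  outside

inside=no margin=-881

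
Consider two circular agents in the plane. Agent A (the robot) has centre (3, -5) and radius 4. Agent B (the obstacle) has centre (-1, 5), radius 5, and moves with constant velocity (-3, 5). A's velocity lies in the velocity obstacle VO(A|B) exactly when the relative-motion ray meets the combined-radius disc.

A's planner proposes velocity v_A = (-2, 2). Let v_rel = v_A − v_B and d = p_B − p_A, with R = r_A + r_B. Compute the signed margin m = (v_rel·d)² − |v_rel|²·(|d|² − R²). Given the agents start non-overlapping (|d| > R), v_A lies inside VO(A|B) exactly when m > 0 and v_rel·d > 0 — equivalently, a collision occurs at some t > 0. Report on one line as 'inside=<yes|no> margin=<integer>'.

d = (-4, 10),  |d|² = 116;  R = 4+5 = 9,  c = 116−9² = 35
v_rel = (1, -3),  |v_rel|² = 10;  v_rel·d = (1)·(-4) + (-3)·(10) = -34
10·t² + 68·t + 35 = 0  ⇒  m = (-34)² − 10·35 = 806
m = 806 > 0,  v_rel·d = -34 < 0  ⇒  outside

inside=no margin=806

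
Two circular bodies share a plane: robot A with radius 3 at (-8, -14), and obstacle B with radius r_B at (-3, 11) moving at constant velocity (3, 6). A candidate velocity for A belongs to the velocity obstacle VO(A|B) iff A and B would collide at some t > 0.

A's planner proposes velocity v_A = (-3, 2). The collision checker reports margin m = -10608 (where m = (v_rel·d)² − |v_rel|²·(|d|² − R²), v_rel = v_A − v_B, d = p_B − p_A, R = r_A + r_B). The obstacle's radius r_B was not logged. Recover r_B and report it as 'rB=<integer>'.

m = -10608
d = (5, 25);  v_rel = (-6, -4),  |v_rel|² = 52
v_rel×d = (-6)·(25) − (-4)·(5) = -130
since m = R²·52 − (-130)²:  R² = (16900 + -10608) / 52 = 121
R = √121 = 11  ⇒  r_B = 11 − 3 = 8

rB=8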